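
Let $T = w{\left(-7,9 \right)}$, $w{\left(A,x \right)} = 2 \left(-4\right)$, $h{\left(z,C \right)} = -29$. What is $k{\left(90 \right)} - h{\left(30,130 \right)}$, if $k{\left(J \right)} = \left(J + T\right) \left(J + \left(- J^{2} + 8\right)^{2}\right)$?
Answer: $5369405457$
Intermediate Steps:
$w{\left(A,x \right)} = -8$
$T = -8$
$k{\left(J \right)} = \left(-8 + J\right) \left(J + \left(8 - J^{2}\right)^{2}\right)$ ($k{\left(J \right)} = \left(J - 8\right) \left(J + \left(- J^{2} + 8\right)^{2}\right) = \left(-8 + J\right) \left(J + \left(8 - J^{2}\right)^{2}\right)$)
$k{\left(90 \right)} - h{\left(30,130 \right)} = \left(90^{2} - 720 - 8 \left(-8 + 90^{2}\right)^{2} + 90 \left(-8 + 90^{2}\right)^{2}\right) - -29 = \left(8100 - 720 - 8 \left(-8 + 8100\right)^{2} + 90 \left(-8 + 8100\right)^{2}\right) + 29 = \left(8100 - 720 - 8 \cdot 8092^{2} + 90 \cdot 8092^{2}\right) + 29 = \left(8100 - 720 - 523843712 + 90 \cdot 65480464\right) + 29 = \left(8100 - 720 - 523843712 + 5893241760\right) + 29 = 5369405428 + 29 = 5369405457$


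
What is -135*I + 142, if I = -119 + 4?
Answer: 15667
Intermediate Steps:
I = -115
-135*I + 142 = -135*(-115) + 142 = 15525 + 142 = 15667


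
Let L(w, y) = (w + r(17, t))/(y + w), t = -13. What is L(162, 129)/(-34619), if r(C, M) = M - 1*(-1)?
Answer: -50/3358043 ≈ -1.4890e-5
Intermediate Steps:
r(C, M) = 1 + M (r(C, M) = M + 1 = 1 + M)
L(w, y) = (-12 + w)/(w + y) (L(w, y) = (w + (1 - 13))/(y + w) = (w - 12)/(w + y) = (-12 + w)/(w + y))
L(162, 129)/(-34619) = ((-12 + 162)/(162 + 129))/(-34619) = (150/291)*(-1/34619) = ((1/291)*150)*(-1/34619) = (50/97)*(-1/34619) = -50/3358043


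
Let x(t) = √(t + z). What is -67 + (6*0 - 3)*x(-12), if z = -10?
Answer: -67 - 3*I*√22 ≈ -67.0 - 14.071*I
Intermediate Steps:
x(t) = √(-10 + t) (x(t) = √(t - 10) = √(-10 + t))
-67 + (6*0 - 3)*x(-12) = -67 + (6*0 - 3)*√(-10 - 12) = -67 + (0 - 3)*√(-22) = -67 - 3*I*√22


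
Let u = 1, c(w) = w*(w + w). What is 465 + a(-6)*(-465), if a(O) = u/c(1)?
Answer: 465/2 ≈ 232.50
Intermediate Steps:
c(w) = 2*w² (c(w) = w*(2*w) = 2*w²)
a(O) = ½ (a(O) = 1/(2*1²) = 1/(2*1) = 1/2 = 1*(½) = ½)
465 + a(-6)*(-465) = 465 + (½)*(-465) = 465 - 465/2 = 465/2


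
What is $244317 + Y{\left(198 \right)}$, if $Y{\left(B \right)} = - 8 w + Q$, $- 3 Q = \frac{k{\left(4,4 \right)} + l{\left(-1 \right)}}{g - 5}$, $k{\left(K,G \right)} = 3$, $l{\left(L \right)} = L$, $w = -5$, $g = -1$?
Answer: $\frac{2199214}{9} \approx 2.4436 \cdot 10^{5}$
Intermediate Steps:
$Q = \frac{1}{9}$ ($Q = - \frac{\left(3 - 1\right) \frac{1}{-1 - 5}}{3} = - \frac{2 \frac{1}{-6}}{3} = - \frac{2 \left(- \frac{1}{6}\right)}{3} = \left(- \frac{1}{3}\right) \left(- \frac{1}{3}\right) = \frac{1}{9} \approx 0.11111$)
$Y{\left(B \right)} = \frac{361}{9}$ ($Y{\left(B \right)} = \left(-8\right) \left(-5\right) + \frac{1}{9} = 40 + \frac{1}{9} = \frac{361}{9}$)
$244317 + Y{\left(198 \right)} = 244317 + \frac{361}{9} = \frac{2199214}{9}$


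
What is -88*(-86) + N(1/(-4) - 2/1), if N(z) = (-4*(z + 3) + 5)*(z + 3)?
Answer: 15139/2 ≈ 7569.5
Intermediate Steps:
N(z) = (-7 - 4*z)*(3 + z) (N(z) = (-4*(3 + z) + 5)*(3 + z) = ((-12 - 4*z) + 5)*(3 + z) = (-7 - 4*z)*(3 + z))
-88*(-86) + N(1/(-4) - 2/1) = -88*(-86) + (-21 - 19*(1/(-4) - 2/1) - 4*(1/(-4) - 2/1)²) = 7568 + (-21 - 19*(1*(-¼) - 2*1) - 4*(1*(-¼) - 2*1)²) = 7568 + (-21 - 19*(-¼ - 2) - 4*(-¼ - 2)²) = 7568 + (-21 - 19*(-9/4) - 4*(-9/4)²) = 7568 + (-21 + 171/4 - 4*81/16) = 7568 + (-21 + 171/4 - 81/4) = 7568 + 3/2 = 15139/2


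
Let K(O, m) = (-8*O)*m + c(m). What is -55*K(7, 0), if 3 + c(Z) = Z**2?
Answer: 165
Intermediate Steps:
c(Z) = -3 + Z**2
K(O, m) = -3 + m**2 - 8*O*m (K(O, m) = (-8*O)*m + (-3 + m**2) = -8*O*m + (-3 + m**2) = -3 + m**2 - 8*O*m)
-55*K(7, 0) = -55*(-3 + 0**2 - 8*7*0) = -55*(-3 + 0 + 0) = -55*(-3) = 165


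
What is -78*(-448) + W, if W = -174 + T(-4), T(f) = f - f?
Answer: 34770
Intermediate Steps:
T(f) = 0
W = -174 (W = -174 + 0 = -174)
-78*(-448) + W = -78*(-448) - 174 = 34944 - 174 = 34770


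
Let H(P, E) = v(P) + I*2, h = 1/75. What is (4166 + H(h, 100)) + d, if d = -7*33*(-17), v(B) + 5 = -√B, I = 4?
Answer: 8096 - √3/15 ≈ 8095.9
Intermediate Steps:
v(B) = -5 - √B
d = 3927 (d = -231*(-17) = 3927)
h = 1/75 ≈ 0.013333
H(P, E) = 3 - √P (H(P, E) = (-5 - √P) + 4*2 = (-5 - √P) + 8 = 3 - √P)
(4166 + H(h, 100)) + d = (4166 + (3 - √(1/75))) + 3927 = (4166 + (3 - √3/15)) + 3927 = (4169 - √3/15) + 3927 = 8096 - √3/15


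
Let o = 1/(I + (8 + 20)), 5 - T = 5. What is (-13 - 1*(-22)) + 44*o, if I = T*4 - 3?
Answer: 269/25 ≈ 10.760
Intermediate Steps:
T = 0 (T = 5 - 1*5 = 5 - 5 = 0)
I = -3 (I = 0*4 - 3 = 0 - 3 = -3)
o = 1/25 (o = 1/(-3 + (8 + 20)) = 1/(-3 + 28) = 1/25 ≈ 0.040000)
(-13 - 1*(-22)) + 44*o = (-13 - 1*(-22)) + 44*(1/25) = (-13 + 22) + 44/25 = 9 + 44/25 = 269/25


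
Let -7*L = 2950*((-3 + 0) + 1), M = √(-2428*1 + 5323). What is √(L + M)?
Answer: √(41300 + 49*√2895)/7 ≈ 29.944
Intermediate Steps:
M = √2895 (M = √(-2428 + 5323) = √2895 ≈ 53.805)
L = 5900/7 (L = -2950*((-3 + 0) + 1)/7 = -2950*(-3 + 1)/7 = -2950*(-2)/7 = -⅐*(-5900) = 5900/7 ≈ 842.86)
√(L + M) = √(5900/7 + √2895)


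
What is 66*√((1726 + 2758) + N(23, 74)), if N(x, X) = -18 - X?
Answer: 396*√122 ≈ 4374.0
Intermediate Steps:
66*√((1726 + 2758) + N(23, 74)) = 66*√((1726 + 2758) + (-18 - 1*74)) = 66*√(4484 + (-18 - 74)) = 66*√(4484 - 92) = 66*√4392 = 66*(6*√122) = 396*√122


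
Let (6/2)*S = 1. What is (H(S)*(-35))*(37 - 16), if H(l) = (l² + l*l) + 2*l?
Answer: -1960/3 ≈ -653.33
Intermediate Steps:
S = ⅓ (S = (⅓)*1 = ⅓ ≈ 0.33333)
H(l) = 2*l + 2*l² (H(l) = (l² + l²) + 2*l = 2*l² + 2*l = 2*l + 2*l²)
(H(S)*(-35))*(37 - 16) = ((2*(⅓)*(1 + ⅓))*(-35))*(37 - 16) = ((2*(⅓)*(4/3))*(-35))*21 = ((8/9)*(-35))*21 = -280/9*21 = -1960/3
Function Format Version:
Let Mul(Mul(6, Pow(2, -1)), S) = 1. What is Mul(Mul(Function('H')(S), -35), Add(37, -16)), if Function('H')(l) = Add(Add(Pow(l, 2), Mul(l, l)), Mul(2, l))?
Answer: Rational(-1960, 3) ≈ -653.33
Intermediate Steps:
S = Rational(1, 3) (S = Mul(Rational(1, 3), 1) = Rational(1, 3) ≈ 0.33333)
Function('H')(l) = Add(Mul(2, l), Mul(2, Pow(l, 2))) (Function('H')(l) = Add(Add(Pow(l, 2), Pow(l, 2)), Mul(2, l)) = Add(Mul(2, Pow(l, 2)), Mul(2, l)) = Add(Mul(2, l), Mul(2, Pow(l, 2))))
Mul(Mul(Function('H')(S), -35), Add(37, -16)) = Mul(Mul(Mul(2, Rational(1, 3), Add(1, Rational(1, 3))), -35), Add(37, -16)) = Mul(Mul(Mul(2, Rational(1, 3), Rational(4, 3)), -35), 21) = Mul(Mul(Rational(8, 9), -35), 21) = Mul(Rational(-280, 9), 21) = Rational(-1960, 3)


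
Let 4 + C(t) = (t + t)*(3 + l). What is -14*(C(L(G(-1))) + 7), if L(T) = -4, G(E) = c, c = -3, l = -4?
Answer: -154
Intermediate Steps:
G(E) = -3
C(t) = -4 - 2*t (C(t) = -4 + (t + t)*(3 - 4) = -4 + (2*t)*(-1) = -4 - 2*t)
-14*(C(L(G(-1))) + 7) = -14*((-4 - 2*(-4)) + 7) = -14*((-4 + 8) + 7) = -14*(4 + 7) = -14*11 = -154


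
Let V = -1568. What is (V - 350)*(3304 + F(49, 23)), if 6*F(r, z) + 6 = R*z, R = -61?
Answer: -17659985/3 ≈ -5.8867e+6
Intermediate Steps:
F(r, z) = -1 - 61*z/6 (F(r, z) = -1 + (-61*z)/6 = -1 - 61*z/6)
(V - 350)*(3304 + F(49, 23)) = (-1568 - 350)*(3304 + (-1 - 61/6*23)) = -1918*(3304 + (-1 - 1403/6)) = -1918*(3304 - 1409/6) = -1918*18415/6 = -17659985/3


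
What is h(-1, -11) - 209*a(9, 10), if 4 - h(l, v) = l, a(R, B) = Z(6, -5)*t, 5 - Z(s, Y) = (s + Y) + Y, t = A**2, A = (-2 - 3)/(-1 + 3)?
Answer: -47005/4 ≈ -11751.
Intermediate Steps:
A = -5/2 ≈ -2.5000
t = 25/4 (t = (-5/2)**2 = 25/4 ≈ 6.2500)
Z(s, Y) = 5 - s - 2*Y (Z(s, Y) = 5 - ((s + Y) + Y) = 5 - ((Y + s) + Y) = 5 - (s + 2*Y) = 5 + (-s - 2*Y) = 5 - s - 2*Y)
a(R, B) = 225/4 (a(R, B) = (5 - 1*6 - 2*(-5))*(25/4) = (5 - 6 + 10)*(25/4) = 9*(25/4) = 225/4)
h(l, v) = 4 - l
h(-1, -11) - 209*a(9, 10) = (4 - 1*(-1)) - 209*225/4 = (4 + 1) - 47025/4 = 5 - 47025/4 = -47005/4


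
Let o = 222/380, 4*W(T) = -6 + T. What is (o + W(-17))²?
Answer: 3853369/144400 ≈ 26.685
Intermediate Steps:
W(T) = -3/2 + T/4 (W(T) = (-6 + T)/4 = -3/2 + T/4)
o = 111/190 (o = 222*(1/380) = 111/190 ≈ 0.58421)
(o + W(-17))² = (111/190 + (-3/2 + (¼)*(-17)))² = (111/190 + (-3/2 - 17/4))² = (111/190 - 23/4)² = (-1963/380)² = 3853369/144400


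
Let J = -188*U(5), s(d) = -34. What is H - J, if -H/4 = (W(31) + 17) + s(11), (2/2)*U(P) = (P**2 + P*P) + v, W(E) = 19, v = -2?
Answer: 9016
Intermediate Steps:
U(P) = -2 + 2*P**2 (U(P) = (P**2 + P*P) - 2 = (P**2 + P**2) - 2 = 2*P**2 - 2 = -2 + 2*P**2)
J = -9024 (J = -188*(-2 + 2*5**2) = -188*(-2 + 2*25) = -188*(-2 + 50) = -188*48 = -9024)
H = -8 (H = -4*((19 + 17) - 34) = -4*(36 - 34) = -4*2 = -8)
H - J = -8 - 1*(-9024) = -8 + 9024 = 9016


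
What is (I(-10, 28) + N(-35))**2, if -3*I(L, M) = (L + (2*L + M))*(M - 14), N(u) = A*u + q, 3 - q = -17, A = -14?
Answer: 2427364/9 ≈ 2.6971e+5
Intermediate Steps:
q = 20 (q = 3 - 1*(-17) = 3 + 17 = 20)
N(u) = 20 - 14*u (N(u) = -14*u + 20 = 20 - 14*u)
I(L, M) = -(-14 + M)*(M + 3*L)/3 (I(L, M) = -(L + (2*L + M))*(M - 14)/3 = -(L + (M + 2*L))*(-14 + M)/3 = -(M + 3*L)*(-14 + M)/3 = -(-14 + M)*(M + 3*L)/3)
(I(-10, 28) + N(-35))**2 = ((14*(-10) - 1/3*28**2 + (14/3)*28 - 1*(-10)*28) + (20 - 14*(-35)))**2 = ((-140 - 1/3*784 + 392/3 + 280) + (20 + 490))**2 = ((-140 - 784/3 + 392/3 + 280) + 510)**2 = (28/3 + 510)**2 = (1558/3)**2 = 2427364/9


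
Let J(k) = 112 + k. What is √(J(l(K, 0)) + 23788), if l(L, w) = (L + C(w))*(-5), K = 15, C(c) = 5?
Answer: 10*√238 ≈ 154.27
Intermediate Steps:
l(L, w) = -25 - 5*L (l(L, w) = (L + 5)*(-5) = (5 + L)*(-5) = -25 - 5*L)
√(J(l(K, 0)) + 23788) = √((112 + (-25 - 5*15)) + 23788) = √((112 + (-25 - 75)) + 23788) = √((112 - 100) + 23788) = √(12 + 23788) = √23800 = 10*√238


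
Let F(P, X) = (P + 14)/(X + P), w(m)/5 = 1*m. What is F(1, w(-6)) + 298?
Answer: 8627/29 ≈ 297.48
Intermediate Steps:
w(m) = 5*m (w(m) = 5*(1*m) = 5*m)
F(P, X) = (14 + P)/(P + X)
F(1, w(-6)) + 298 = (14 + 1)/(1 + 5*(-6)) + 298 = 15/(1 - 30) + 298 = 15/(-29) + 298 = -1/29*15 + 298 = -15/29 + 298 = 8627/29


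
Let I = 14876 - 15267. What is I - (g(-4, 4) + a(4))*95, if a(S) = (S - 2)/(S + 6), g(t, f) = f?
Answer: -790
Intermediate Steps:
a(S) = (-2 + S)/(6 + S)
I = -391
I - (g(-4, 4) + a(4))*95 = -391 - (4 + (-2 + 4)/(6 + 4))*95 = -391 - (4 + 2/10)*95 = -391 - (4 + (⅒)*2)*95 = -391 - (4 + ⅕)*95 = -391 - 21*95/5 = -391 - 1*399 = -391 - 399 = -790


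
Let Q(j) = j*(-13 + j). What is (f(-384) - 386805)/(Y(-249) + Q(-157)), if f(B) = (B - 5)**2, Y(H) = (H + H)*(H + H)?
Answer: -117742/137347 ≈ -0.85726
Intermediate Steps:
Y(H) = 4*H**2 (Y(H) = (2*H)*(2*H) = 4*H**2)
f(B) = (-5 + B)**2
(f(-384) - 386805)/(Y(-249) + Q(-157)) = ((-5 - 384)**2 - 386805)/(4*(-249)**2 - 157*(-13 - 157)) = ((-389)**2 - 386805)/(4*62001 - 157*(-170)) = (151321 - 386805)/(248004 + 26690) = -235484/274694 = -235484*1/274694 = -117742/137347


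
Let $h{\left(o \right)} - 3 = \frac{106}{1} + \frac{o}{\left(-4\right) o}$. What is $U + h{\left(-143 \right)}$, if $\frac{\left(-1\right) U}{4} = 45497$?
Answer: $- \frac{727517}{4} \approx -1.8188 \cdot 10^{5}$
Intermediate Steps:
$U = -181988$ ($U = \left(-4\right) 45497 = -181988$)
$h{\left(o \right)} = \frac{435}{4}$ ($h{\left(o \right)} = 3 + \left(\frac{106}{1} + \frac{o}{\left(-4\right) o}\right) = 3 + \left(106 \cdot 1 + o \left(- \frac{1}{4 o}\right)\right) = 3 + \left(106 - \frac{1}{4}\right) = 3 + \frac{423}{4} = \frac{435}{4}$)
$U + h{\left(-143 \right)} = -181988 + \frac{435}{4} = - \frac{727517}{4}$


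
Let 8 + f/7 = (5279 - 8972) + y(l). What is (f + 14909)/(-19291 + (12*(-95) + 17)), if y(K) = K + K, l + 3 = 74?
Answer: 5002/10207 ≈ 0.49006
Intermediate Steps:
l = 71 (l = -3 + 74 = 71)
y(K) = 2*K
f = -24913 (f = -56 + 7*((5279 - 8972) + 2*71) = -56 + 7*(-3693 + 142) = -56 + 7*(-3551) = -56 - 24857 = -24913)
(f + 14909)/(-19291 + (12*(-95) + 17)) = (-24913 + 14909)/(-19291 + (12*(-95) + 17)) = -10004/(-19291 + (-1140 + 17)) = -10004/(-19291 - 1123) = -10004/(-20414) = -10004*(-1/20414) = 5002/10207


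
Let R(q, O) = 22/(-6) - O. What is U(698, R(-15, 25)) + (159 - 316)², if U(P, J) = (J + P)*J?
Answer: 49153/9 ≈ 5461.4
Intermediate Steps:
R(q, O) = -11/3 - O (R(q, O) = 22*(-⅙) - O = -11/3 - O)
U(P, J) = J*(J + P)
U(698, R(-15, 25)) + (159 - 316)² = (-11/3 - 1*25)*((-11/3 - 1*25) + 698) + (159 - 316)² = (-11/3 - 25)*((-11/3 - 25) + 698) + (-157)² = -86*(-86/3 + 698)/3 + 24649 = -86/3*2008/3 + 24649 = -172688/9 + 24649 = 49153/9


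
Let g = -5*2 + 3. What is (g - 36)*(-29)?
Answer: 1247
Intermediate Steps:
g = -7 (g = -10 + 3 = -7)
(g - 36)*(-29) = (-7 - 36)*(-29) = -43*(-29) = 1247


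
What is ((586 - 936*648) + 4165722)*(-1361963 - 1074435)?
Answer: -8673040872440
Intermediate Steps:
((586 - 936*648) + 4165722)*(-1361963 - 1074435) = ((586 - 606528) + 4165722)*(-2436398) = (-605942 + 4165722)*(-2436398) = 3559780*(-2436398) = -8673040872440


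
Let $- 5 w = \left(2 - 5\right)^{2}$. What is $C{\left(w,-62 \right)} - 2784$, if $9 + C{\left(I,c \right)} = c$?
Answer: $-2855$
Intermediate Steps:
$w = - \frac{9}{5}$ ($w = - \frac{\left(2 - 5\right)^{2}}{5} = - \frac{\left(-3\right)^{2}}{5} = \left(- \frac{1}{5}\right) 9 = - \frac{9}{5} \approx -1.8$)
$C{\left(I,c \right)} = -9 + c$
$C{\left(w,-62 \right)} - 2784 = \left(-9 - 62\right) - 2784 = -71 - 2784 = -2855$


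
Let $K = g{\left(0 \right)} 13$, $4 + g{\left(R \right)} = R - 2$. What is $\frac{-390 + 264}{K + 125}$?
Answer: $- \frac{126}{47} \approx -2.6809$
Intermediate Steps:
$g{\left(R \right)} = -6 + R$ ($g{\left(R \right)} = -4 + \left(R - 2\right) = -4 + \left(-2 + R\right) = -6 + R$)
$K = -78$ ($K = \left(-6 + 0\right) 13 = \left(-6\right) 13 = -78$)
$\frac{-390 + 264}{K + 125} = \frac{-390 + 264}{-78 + 125} = - \frac{126}{47}$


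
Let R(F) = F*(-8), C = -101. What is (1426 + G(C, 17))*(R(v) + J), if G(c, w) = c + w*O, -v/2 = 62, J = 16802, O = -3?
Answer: 22669556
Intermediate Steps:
v = -124 (v = -2*62 = -124)
R(F) = -8*F
G(c, w) = c - 3*w (G(c, w) = c + w*(-3) = c - 3*w)
(1426 + G(C, 17))*(R(v) + J) = (1426 + (-101 - 3*17))*(-8*(-124) + 16802) = (1426 + (-101 - 51))*(992 + 16802) = (1426 - 152)*17794 = 1274*17794 = 22669556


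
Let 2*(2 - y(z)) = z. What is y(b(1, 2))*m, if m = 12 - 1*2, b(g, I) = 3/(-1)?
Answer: 35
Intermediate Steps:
b(g, I) = -3 (b(g, I) = 3*(-1) = -3)
y(z) = 2 - z/2
m = 10 (m = 12 - 2 = 10)
y(b(1, 2))*m = (2 - ½*(-3))*10 = (2 + 3/2)*10 = (7/2)*10 = 35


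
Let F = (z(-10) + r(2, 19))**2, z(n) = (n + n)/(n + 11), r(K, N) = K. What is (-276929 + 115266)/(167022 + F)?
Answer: -161663/167346 ≈ -0.96604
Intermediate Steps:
z(n) = 2*n/(11 + n) (z(n) = (2*n)/(11 + n) = 2*n/(11 + n))
F = 324 (F = (2*(-10)/(11 - 10) + 2)**2 = (2*(-10)/1 + 2)**2 = (2*(-10)*1 + 2)**2 = (-20 + 2)**2 = (-18)**2 = 324)
(-276929 + 115266)/(167022 + F) = (-276929 + 115266)/(167022 + 324) = -161663/167346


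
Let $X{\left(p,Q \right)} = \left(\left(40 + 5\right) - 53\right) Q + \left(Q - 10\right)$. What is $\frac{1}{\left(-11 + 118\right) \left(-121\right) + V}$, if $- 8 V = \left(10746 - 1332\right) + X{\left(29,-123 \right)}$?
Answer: $- \frac{8}{113841} \approx -7.0273 \cdot 10^{-5}$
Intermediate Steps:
$X{\left(p,Q \right)} = -10 - 7 Q$ ($X{\left(p,Q \right)} = \left(45 - 53\right) Q + \left(-10 + Q\right) = - 8 Q + \left(-10 + Q\right) = -10 - 7 Q$)
$V = - \frac{10265}{8}$ ($V = - \frac{\left(10746 - 1332\right) - -851}{8} = - \frac{9414 + \left(-10 + 861\right)}{8} = - \frac{9414 + 851}{8} = \left(- \frac{1}{8}\right) 10265 = - \frac{10265}{8} \approx -1283.1$)
$\frac{1}{\left(-11 + 118\right) \left(-121\right) + V} = \frac{1}{\left(-11 + 118\right) \left(-121\right) - \frac{10265}{8}} = \frac{1}{107 \left(-121\right) - \frac{10265}{8}} = \frac{1}{-12947 - \frac{10265}{8}} = \frac{1}{- \frac{113841}{8}} = - \frac{8}{113841}$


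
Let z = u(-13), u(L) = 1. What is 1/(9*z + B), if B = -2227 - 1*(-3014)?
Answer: 1/796 ≈ 0.0012563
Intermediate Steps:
z = 1
B = 787 (B = -2227 + 3014 = 787)
1/(9*z + B) = 1/(9*1 + 787) = 1/(9 + 787) = 1/796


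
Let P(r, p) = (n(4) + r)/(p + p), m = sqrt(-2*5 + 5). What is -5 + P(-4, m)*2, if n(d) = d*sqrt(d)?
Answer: -5 - 4*I*sqrt(5)/5 ≈ -5.0 - 1.7889*I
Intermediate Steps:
m = I*sqrt(5) (m = sqrt(-10 + 5) = sqrt(-5) = I*sqrt(5) ≈ 2.2361*I)
n(d) = d**(3/2)
P(r, p) = (8 + r)/(2*p) (P(r, p) = (4**(3/2) + r)/(p + p) = (8 + r)/((2*p)) = (8 + r)*(1/(2*p)) = (8 + r)/(2*p))
-5 + P(-4, m)*2 = -5 + ((8 - 4)/(2*((I*sqrt(5)))))*2 = -5 + ((1/2)*(-I*sqrt(5)/5)*4)*2 = -5 - 2*I*sqrt(5)/5*2 = -5 - 4*I*sqrt(5)/5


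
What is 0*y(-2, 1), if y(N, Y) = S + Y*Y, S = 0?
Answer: 0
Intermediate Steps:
y(N, Y) = Y² (y(N, Y) = 0 + Y*Y = 0 + Y² = Y²)
0*y(-2, 1) = 0*1² = 0*1 = 0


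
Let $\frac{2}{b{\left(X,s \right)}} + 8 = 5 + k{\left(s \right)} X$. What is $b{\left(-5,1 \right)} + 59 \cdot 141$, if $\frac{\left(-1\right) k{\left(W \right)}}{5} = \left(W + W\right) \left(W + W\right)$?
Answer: $\frac{806945}{97} \approx 8319.0$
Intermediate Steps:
$k{\left(W \right)} = - 20 W^{2}$ ($k{\left(W \right)} = - 5 \left(W + W\right) \left(W + W\right) = - 5 \cdot 2 W 2 W = - 5 \cdot 4 W^{2} = - 20 W^{2}$)
$b{\left(X,s \right)} = \frac{2}{-3 - 20 X s^{2}}$ ($b{\left(X,s \right)} = \frac{2}{-8 + \left(5 + - 20 s^{2} X\right)} = \frac{2}{-8 - \left(-5 + 20 X s^{2}\right)} = \frac{2}{-3 - 20 X s^{2}}$)
$b{\left(-5,1 \right)} + 59 \cdot 141 = \frac{2}{-3 - - 100 \cdot 1^{2}} + 59 \cdot 141 = \frac{2}{-3 - \left(-100\right) 1} + 8319 = \frac{2}{-3 + 100} + 8319 = \frac{2}{97} + 8319 = \frac{806945}{97}$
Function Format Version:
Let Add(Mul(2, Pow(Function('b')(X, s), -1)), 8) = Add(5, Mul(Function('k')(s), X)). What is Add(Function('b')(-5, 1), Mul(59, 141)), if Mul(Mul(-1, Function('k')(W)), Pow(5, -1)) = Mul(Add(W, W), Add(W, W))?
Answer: Rational(806945, 97) ≈ 8319.0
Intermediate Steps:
Function('k')(W) = Mul(-20, Pow(W, 2)) (Function('k')(W) = Mul(-5, Mul(Add(W, W), Add(W, W))) = Mul(-5, Mul(Mul(2, W), Mul(2, W))) = Mul(-5, Mul(4, Pow(W, 2))) = Mul(-20, Pow(W, 2)))
Function('b')(X, s) = Mul(2, Pow(Add(-3, Mul(-20, X, Pow(s, 2))), -1)) (Function('b')(X, s) = Mul(2, Pow(Add(-8, Add(5, Mul(Mul(-20, Pow(s, 2)), X))), -1)) = Mul(2, Pow(Add(-8, Add(5, Mul(-20, X, Pow(s, 2)))), -1)) = Mul(2, Pow(Add(-3, Mul(-20, X, Pow(s, 2))), -1)))
Add(Function('b')(-5, 1), Mul(59, 141)) = Add(Mul(2, Pow(Add(-3, Mul(-20, -5, Pow(1, 2))), -1)), Mul(59, 141)) = Add(Mul(2, Pow(Add(-3, Mul(-20, -5, 1)), -1)), 8319) = Add(Mul(2, Pow(Add(-3, 100), -1)), 8319) = Add(Mul(2, Pow(97, -1)), 8319) = Add(Mul(2, Rational(1, 97)), 8319) = Add(Rational(2, 97), 8319) = Rational(806945, 97)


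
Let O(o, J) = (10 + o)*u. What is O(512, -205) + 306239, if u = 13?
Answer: 313025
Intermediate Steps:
O(o, J) = 130 + 13*o (O(o, J) = (10 + o)*13 = 130 + 13*o)
O(512, -205) + 306239 = (130 + 13*512) + 306239 = (130 + 6656) + 306239 = 6786 + 306239 = 313025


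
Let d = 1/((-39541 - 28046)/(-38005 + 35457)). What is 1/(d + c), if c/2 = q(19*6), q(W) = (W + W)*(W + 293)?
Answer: 5199/964893004 ≈ 5.3882e-6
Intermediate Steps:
d = 196/5199 (d = 1/(-67587/(-2548)) = 1/(-67587*(-1/2548)) = 1/(5199/196) = 196/5199 ≈ 0.037700)
q(W) = 2*W*(293 + W) (q(W) = (2*W)*(293 + W) = 2*W*(293 + W))
c = 185592 (c = 2*(2*(19*6)*(293 + 19*6)) = 2*(2*114*(293 + 114)) = 2*(2*114*407) = 2*92796 = 185592)
1/(d + c) = 1/(196/5199 + 185592) = 1/(964893004/5199) = 5199/964893004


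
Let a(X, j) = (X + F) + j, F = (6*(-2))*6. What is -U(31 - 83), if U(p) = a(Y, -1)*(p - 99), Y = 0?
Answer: -11023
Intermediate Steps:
F = -72 (F = -12*6 = -72)
a(X, j) = -72 + X + j (a(X, j) = (X - 72) + j = (-72 + X) + j = -72 + X + j)
U(p) = 7227 - 73*p (U(p) = (-72 + 0 - 1)*(p - 99) = -73*(-99 + p) = 7227 - 73*p)
-U(31 - 83) = -(7227 - 73*(31 - 83)) = -(7227 - 73*(-52)) = -(7227 + 3796) = -1*11023 = -11023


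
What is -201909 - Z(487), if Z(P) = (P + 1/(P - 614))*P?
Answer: -55762419/127 ≈ -4.3907e+5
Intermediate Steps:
Z(P) = P*(P + 1/(-614 + P)) (Z(P) = (P + 1/(-614 + P))*P = P*(P + 1/(-614 + P)))
-201909 - Z(487) = -201909 - 487*(1 + 487² - 614*487)/(-614 + 487) = -201909 - 487*(1 + 237169 - 299018)/(-127) = -201909 - 487*(-1)*(-61848)/127 = -201909 - 1*30119976/127 = -201909 - 30119976/127 = -55762419/127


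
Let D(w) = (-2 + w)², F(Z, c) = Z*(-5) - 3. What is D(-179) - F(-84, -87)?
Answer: 32344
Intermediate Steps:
F(Z, c) = -3 - 5*Z (F(Z, c) = -5*Z - 3 = -3 - 5*Z)
D(-179) - F(-84, -87) = (-2 - 179)² - (-3 - 5*(-84)) = (-181)² - (-3 + 420) = 32761 - 1*417 = 32761 - 417 = 32344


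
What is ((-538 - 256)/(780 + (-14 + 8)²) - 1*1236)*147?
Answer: -24729565/136 ≈ -1.8184e+5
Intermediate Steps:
((-538 - 256)/(780 + (-14 + 8)²) - 1*1236)*147 = (-794/(780 + (-6)²) - 1236)*147 = (-794/(780 + 36) - 1236)*147 = (-794/816 - 1236)*147 = (-794*1/816 - 1236)*147 = (-397/408 - 1236)*147 = -504685/408*147 = -24729565/136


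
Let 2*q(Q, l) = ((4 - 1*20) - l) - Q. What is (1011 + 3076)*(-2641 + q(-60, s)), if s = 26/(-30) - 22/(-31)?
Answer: -9954284939/930 ≈ -1.0704e+7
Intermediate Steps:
s = -73/465 (s = 26*(-1/30) - 22*(-1/31) = -13/15 + 22/31 = -73/465 ≈ -0.15699)
q(Q, l) = -8 - Q/2 - l/2 (q(Q, l) = (((4 - 1*20) - l) - Q)/2 = (((4 - 20) - l) - Q)/2 = ((-16 - l) - Q)/2 = (-16 - Q - l)/2 = -8 - Q/2 - l/2)
(1011 + 3076)*(-2641 + q(-60, s)) = (1011 + 3076)*(-2641 + (-8 - 1/2*(-60) - 1/2*(-73/465))) = 4087*(-2641 + (-8 + 30 + 73/930)) = 4087*(-2641 + 20533/930) = 4087*(-2435597/930) = -9954284939/930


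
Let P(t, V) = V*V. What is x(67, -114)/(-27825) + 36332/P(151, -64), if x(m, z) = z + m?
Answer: 252782603/28492800 ≈ 8.8718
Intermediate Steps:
P(t, V) = V²
x(m, z) = m + z
x(67, -114)/(-27825) + 36332/P(151, -64) = (67 - 114)/(-27825) + 36332/((-64)²) = -47*(-1/27825) + 36332/4096 = 47/27825 + 36332*(1/4096) = 47/27825 + 9083/1024 = 252782603/28492800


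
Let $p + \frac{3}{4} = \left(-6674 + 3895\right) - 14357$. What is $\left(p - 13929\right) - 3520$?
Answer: $- \frac{138343}{4} \approx -34586.0$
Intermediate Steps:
$p = - \frac{68547}{4}$ ($p = - \frac{3}{4} + \left(\left(-6674 + 3895\right) - 14357\right) = - \frac{3}{4} - 17136 = - \frac{68547}{4} \approx -17137.0$)
$\left(p - 13929\right) - 3520 = \left(- \frac{68547}{4} - 13929\right) - 3520 = - \frac{124263}{4} - 3520 = - \frac{138343}{4}$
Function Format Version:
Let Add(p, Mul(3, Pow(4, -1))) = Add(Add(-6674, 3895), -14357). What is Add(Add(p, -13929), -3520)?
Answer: Rational(-138343, 4) ≈ -34586.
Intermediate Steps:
p = Rational(-68547, 4) (p = Add(Rational(-3, 4), Add(Add(-6674, 3895), -14357)) = Add(Rational(-3, 4), Add(-2779, -14357)) = Add(Rational(-3, 4), -17136) = Rational(-68547, 4) ≈ -17137.)
Add(Add(p, -13929), -3520) = Add(Add(Rational(-68547, 4), -13929), -3520) = Add(Rational(-124263, 4), -3520) = Rational(-138343, 4)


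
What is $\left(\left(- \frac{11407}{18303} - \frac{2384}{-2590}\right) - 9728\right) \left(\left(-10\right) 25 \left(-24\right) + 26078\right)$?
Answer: $- \frac{7396216638389182}{23702385} \approx -3.1205 \cdot 10^{8}$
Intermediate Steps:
$\left(\left(- \frac{11407}{18303} - \frac{2384}{-2590}\right) - 9728\right) \left(\left(-10\right) 25 \left(-24\right) + 26078\right) = \left(\left(\left(-11407\right) \frac{1}{18303} - - \frac{1192}{1295}\right) - 9728\right) \left(\left(-250\right) \left(-24\right) + 26078\right) = \left(\left(- \frac{11407}{18303} + \frac{1192}{1295}\right) - 9728\right) \left(6000 + 26078\right) = \left(\frac{7045111}{23702385} - 9728\right) 32078 = \left(- \frac{230569756169}{23702385}\right) 32078 = - \frac{7396216638389182}{23702385}$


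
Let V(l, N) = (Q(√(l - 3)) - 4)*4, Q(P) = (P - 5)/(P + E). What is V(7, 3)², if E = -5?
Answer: 144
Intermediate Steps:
Q(P) = 1 (Q(P) = (P - 5)/(P - 5) = (-5 + P)/(-5 + P) = 1)
V(l, N) = -12 (V(l, N) = (1 - 4)*4 = -3*4 = -12)
V(7, 3)² = (-12)² = 144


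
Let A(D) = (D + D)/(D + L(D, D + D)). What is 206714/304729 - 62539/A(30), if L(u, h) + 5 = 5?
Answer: -19057033503/609458 ≈ -31269.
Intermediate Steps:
L(u, h) = 0 (L(u, h) = -5 + 5 = 0)
A(D) = 2 (A(D) = (D + D)/(D + 0) = (2*D)/D = 2)
206714/304729 - 62539/A(30) = 206714/304729 - 62539/2 = -19057033503/609458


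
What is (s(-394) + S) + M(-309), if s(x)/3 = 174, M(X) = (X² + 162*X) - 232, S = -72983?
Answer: -27270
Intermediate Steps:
M(X) = -232 + X² + 162*X
s(x) = 522 (s(x) = 3*174 = 522)
(s(-394) + S) + M(-309) = (522 - 72983) + (-232 + (-309)² + 162*(-309)) = -72461 + (-232 + 95481 - 50058) = -72461 + 45191 = -27270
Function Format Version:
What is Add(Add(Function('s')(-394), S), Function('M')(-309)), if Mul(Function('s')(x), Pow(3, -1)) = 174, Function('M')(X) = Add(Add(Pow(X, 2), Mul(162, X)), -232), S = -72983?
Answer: -27270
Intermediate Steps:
Function('M')(X) = Add(-232, Pow(X, 2), Mul(162, X))
Function('s')(x) = 522 (Function('s')(x) = Mul(3, 174) = 522)
Add(Add(Function('s')(-394), S), Function('M')(-309)) = Add(Add(522, -72983), Add(-232, Pow(-309, 2), Mul(162, -309))) = Add(-72461, Add(-232, 95481, -50058)) = Add(-72461, 45191) = -27270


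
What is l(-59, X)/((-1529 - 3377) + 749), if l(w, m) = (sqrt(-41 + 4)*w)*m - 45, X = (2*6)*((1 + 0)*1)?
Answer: 45/4157 + 708*I*sqrt(37)/4157 ≈ 0.010825 + 1.036*I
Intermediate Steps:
X = 12 (X = 12*(1*1) = 12*1 = 12)
l(w, m) = -45 + I*m*w*sqrt(37) (l(w, m) = (sqrt(-37)*w)*m - 45 = ((I*sqrt(37))*w)*m - 45 = (I*w*sqrt(37))*m - 45 = I*m*w*sqrt(37) - 45 = -45 + I*m*w*sqrt(37))
l(-59, X)/((-1529 - 3377) + 749) = (-45 + I*12*(-59)*sqrt(37))/((-1529 - 3377) + 749) = (-45 - 708*I*sqrt(37))/(-4906 + 749) = (-45 - 708*I*sqrt(37))/(-4157) = (-45 - 708*I*sqrt(37))*(-1/4157) = 45/4157 + 708*I*sqrt(37)/4157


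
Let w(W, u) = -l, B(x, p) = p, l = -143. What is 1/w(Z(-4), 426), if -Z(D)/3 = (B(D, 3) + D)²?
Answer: 1/143 ≈ 0.0069930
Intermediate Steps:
Z(D) = -3*(3 + D)²
w(W, u) = 143 (w(W, u) = -1*(-143) = 143)
1/w(Z(-4), 426) = 1/143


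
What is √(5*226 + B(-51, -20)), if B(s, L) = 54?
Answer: 4*√74 ≈ 34.409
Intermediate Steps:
√(5*226 + B(-51, -20)) = √(5*226 + 54) = √(1130 + 54) = √1184 = 4*√74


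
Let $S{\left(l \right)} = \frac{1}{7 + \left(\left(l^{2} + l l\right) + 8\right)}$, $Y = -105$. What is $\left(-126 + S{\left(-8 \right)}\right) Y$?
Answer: $\frac{1891785}{143} \approx 13229.0$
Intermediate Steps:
$S{\left(l \right)} = \frac{1}{15 + 2 l^{2}}$ ($S{\left(l \right)} = \frac{1}{7 + \left(\left(l^{2} + l^{2}\right) + 8\right)} = \frac{1}{7 + \left(2 l^{2} + 8\right)} = \frac{1}{7 + \left(8 + 2 l^{2}\right)} = \frac{1}{15 + 2 l^{2}}$)
$\left(-126 + S{\left(-8 \right)}\right) Y = \left(-126 + \frac{1}{15 + 2 \left(-8\right)^{2}}\right) \left(-105\right) = \left(-126 + \frac{1}{15 + 2 \cdot 64}\right) \left(-105\right) = \left(-126 + \frac{1}{15 + 128}\right) \left(-105\right) = \left(-126 + \frac{1}{143}\right) \left(-105\right) = \left(- \frac{18017}{143}\right) \left(-105\right) = \frac{1891785}{143}$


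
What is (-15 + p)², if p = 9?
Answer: 36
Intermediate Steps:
(-15 + p)² = (-15 + 9)² = (-6)² = 36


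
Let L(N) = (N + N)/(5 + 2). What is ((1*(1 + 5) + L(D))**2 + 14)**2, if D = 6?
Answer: 12974404/2401 ≈ 5403.8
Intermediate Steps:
L(N) = 2*N/7 (L(N) = (2*N)/7 = (2*N)*(1/7) = 2*N/7)
((1*(1 + 5) + L(D))**2 + 14)**2 = ((1*(1 + 5) + (2/7)*6)**2 + 14)**2 = ((1*6 + 12/7)**2 + 14)**2 = ((6 + 12/7)**2 + 14)**2 = ((54/7)**2 + 14)**2 = (2916/49 + 14)**2 = (3602/49)**2 = 12974404/2401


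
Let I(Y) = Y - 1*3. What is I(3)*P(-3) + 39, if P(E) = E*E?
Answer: 39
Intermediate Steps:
I(Y) = -3 + Y (I(Y) = Y - 3 = -3 + Y)
P(E) = E²
I(3)*P(-3) + 39 = (-3 + 3)*(-3)² + 39 = 0*9 + 39 = 0 + 39 = 39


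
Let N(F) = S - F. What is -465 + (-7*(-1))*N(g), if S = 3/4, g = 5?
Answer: -1979/4 ≈ -494.75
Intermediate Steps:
S = ¾ (S = 3*(¼) = ¾ ≈ 0.75000)
N(F) = ¾ - F
-465 + (-7*(-1))*N(g) = -465 + (-7*(-1))*(¾ - 1*5) = -465 + 7*(¾ - 5) = -465 + 7*(-17/4) = -465 - 119/4 = -1979/4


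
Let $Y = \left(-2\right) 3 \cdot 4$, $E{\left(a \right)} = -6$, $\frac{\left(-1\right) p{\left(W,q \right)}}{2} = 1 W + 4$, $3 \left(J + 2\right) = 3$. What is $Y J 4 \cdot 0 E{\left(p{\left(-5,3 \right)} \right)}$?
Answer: $0$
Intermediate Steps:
$J = -1$ ($J = -2 + \frac{1}{3} \cdot 3 = -2 + 1 = -1$)
$p{\left(W,q \right)} = -8 - 2 W$ ($p{\left(W,q \right)} = - 2 \left(1 W + 4\right) = - 2 \left(W + 4\right) = - 2 \left(4 + W\right) = -8 - 2 W$)
$Y = -24$ ($Y = \left(-6\right) 4 = -24$)
$Y J 4 \cdot 0 E{\left(p{\left(-5,3 \right)} \right)} = - 24 \left(-1\right) 4 \cdot 0 \left(-6\right) = - 24 \left(\left(-4\right) 0\right) \left(-6\right) = \left(-24\right) 0 \left(-6\right) = 0 \left(-6\right) = 0$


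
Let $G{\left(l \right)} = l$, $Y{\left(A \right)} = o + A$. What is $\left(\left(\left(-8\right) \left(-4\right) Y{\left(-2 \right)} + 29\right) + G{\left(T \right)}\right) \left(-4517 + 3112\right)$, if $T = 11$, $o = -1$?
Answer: $78680$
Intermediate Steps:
$Y{\left(A \right)} = -1 + A$
$\left(\left(\left(-8\right) \left(-4\right) Y{\left(-2 \right)} + 29\right) + G{\left(T \right)}\right) \left(-4517 + 3112\right) = \left(\left(\left(-8\right) \left(-4\right) \left(-1 - 2\right) + 29\right) + 11\right) \left(-4517 + 3112\right) = \left(\left(32 \left(-3\right) + 29\right) + 11\right) \left(-1405\right) = \left(\left(-96 + 29\right) + 11\right) \left(-1405\right) = \left(-67 + 11\right) \left(-1405\right) = \left(-56\right) \left(-1405\right) = 78680$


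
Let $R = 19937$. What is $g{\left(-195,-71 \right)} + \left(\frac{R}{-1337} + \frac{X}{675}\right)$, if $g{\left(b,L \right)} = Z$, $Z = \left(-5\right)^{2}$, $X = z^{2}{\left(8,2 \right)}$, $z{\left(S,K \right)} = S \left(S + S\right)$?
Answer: $\frac{31009808}{902475} \approx 34.361$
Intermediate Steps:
$z{\left(S,K \right)} = 2 S^{2}$ ($z{\left(S,K \right)} = S 2 S = 2 S^{2}$)
$X = 16384$ ($X = \left(2 \cdot 8^{2}\right)^{2} = \left(2 \cdot 64\right)^{2} = 128^{2} = 16384$)
$Z = 25$
$g{\left(b,L \right)} = 25$
$g{\left(-195,-71 \right)} + \left(\frac{R}{-1337} + \frac{X}{675}\right) = 25 + \left(\frac{19937}{-1337} + \frac{16384}{675}\right) = 25 + \left(19937 \left(- \frac{1}{1337}\right) + 16384 \cdot \frac{1}{675}\right) = 25 + \left(- \frac{19937}{1337} + \frac{16384}{675}\right) = 25 + \frac{8447933}{902475} = \frac{31009808}{902475}$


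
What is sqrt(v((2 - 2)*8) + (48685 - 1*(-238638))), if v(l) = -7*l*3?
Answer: sqrt(287323) ≈ 536.03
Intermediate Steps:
v(l) = -21*l
sqrt(v((2 - 2)*8) + (48685 - 1*(-238638))) = sqrt(-21*(2 - 2)*8 + (48685 - 1*(-238638))) = sqrt(-0*8 + (48685 + 238638)) = sqrt(-21*0 + 287323) = sqrt(0 + 287323) = sqrt(287323)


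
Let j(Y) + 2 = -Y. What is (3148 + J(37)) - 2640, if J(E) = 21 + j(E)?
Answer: 490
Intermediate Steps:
j(Y) = -2 - Y
J(E) = 19 - E (J(E) = 21 + (-2 - E) = 19 - E)
(3148 + J(37)) - 2640 = (3148 + (19 - 1*37)) - 2640 = (3148 + (19 - 37)) - 2640 = (3148 - 18) - 2640 = 3130 - 2640 = 490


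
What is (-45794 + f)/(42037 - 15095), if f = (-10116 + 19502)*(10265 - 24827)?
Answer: -68362363/13471 ≈ -5074.8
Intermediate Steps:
f = -136678932 (f = 9386*(-14562) = -136678932)
(-45794 + f)/(42037 - 15095) = (-45794 - 136678932)/(42037 - 15095) = -136724726/26942 = -136724726*1/26942 = -68362363/13471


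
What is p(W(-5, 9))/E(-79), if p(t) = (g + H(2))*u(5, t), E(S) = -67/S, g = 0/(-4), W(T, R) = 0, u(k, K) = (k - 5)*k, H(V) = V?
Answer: 0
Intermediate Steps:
u(k, K) = k*(-5 + k) (u(k, K) = (-5 + k)*k = k*(-5 + k))
g = 0 (g = 0*(-¼) = 0)
p(t) = 0 (p(t) = (0 + 2)*(5*(-5 + 5)) = 2*(5*0) = 2*0 = 0)
p(W(-5, 9))/E(-79) = 0/((-67/(-79))) = 0/((-67*(-1/79))) = 0/(67/79) = 0*(79/67) = 0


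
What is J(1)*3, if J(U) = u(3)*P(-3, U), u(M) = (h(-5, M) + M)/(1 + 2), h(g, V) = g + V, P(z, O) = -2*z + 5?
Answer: 11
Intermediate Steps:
P(z, O) = 5 - 2*z
h(g, V) = V + g
u(M) = -5/3 + 2*M/3 (u(M) = ((M - 5) + M)/(1 + 2) = ((-5 + M) + M)/3 = (-5 + 2*M)*(⅓) = -5/3 + 2*M/3)
J(U) = 11/3 (J(U) = (-5/3 + (⅔)*3)*(5 - 2*(-3)) = (-5/3 + 2)*(5 + 6) = (⅓)*11 = 11/3)
J(1)*3 = (11/3)*3 = 11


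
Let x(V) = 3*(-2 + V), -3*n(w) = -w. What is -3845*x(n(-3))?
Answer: 34605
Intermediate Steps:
n(w) = w/3 (n(w) = -(-1)*w/3 = w/3)
x(V) = -6 + 3*V
-3845*x(n(-3)) = -3845*(-6 + 3*((⅓)*(-3))) = -3845*(-6 + 3*(-1)) = -3845*(-6 - 3) = -3845*(-9) = 34605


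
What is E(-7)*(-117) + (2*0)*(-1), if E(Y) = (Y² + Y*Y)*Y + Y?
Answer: 81081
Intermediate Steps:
E(Y) = Y + 2*Y³ (E(Y) = (Y² + Y²)*Y + Y = (2*Y²)*Y + Y = 2*Y³ + Y = Y + 2*Y³)
E(-7)*(-117) + (2*0)*(-1) = (-7 + 2*(-7)³)*(-117) + (2*0)*(-1) = (-7 + 2*(-343))*(-117) + 0*(-1) = (-7 - 686)*(-117) + 0 = -693*(-117) + 0 = 81081 + 0 = 81081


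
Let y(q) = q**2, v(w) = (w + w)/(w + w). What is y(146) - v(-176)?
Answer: 21315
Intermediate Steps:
v(w) = 1 (v(w) = (2*w)/((2*w)) = (2*w)*(1/(2*w)) = 1)
y(146) - v(-176) = 146**2 - 1*1 = 21316 - 1 = 21315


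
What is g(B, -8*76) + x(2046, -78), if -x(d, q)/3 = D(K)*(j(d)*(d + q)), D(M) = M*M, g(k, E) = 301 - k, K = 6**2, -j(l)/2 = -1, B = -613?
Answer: -15302254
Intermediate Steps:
j(l) = 2 (j(l) = -2*(-1) = 2)
K = 36
D(M) = M**2
x(d, q) = -7776*d - 7776*q (x(d, q) = -3*36**2*2*(d + q) = -3888*(2*d + 2*q) = -3*(2592*d + 2592*q) = -7776*d - 7776*q)
g(B, -8*76) + x(2046, -78) = (301 - 1*(-613)) + (-7776*2046 - 7776*(-78)) = (301 + 613) + (-15909696 + 606528) = 914 - 15303168 = -15302254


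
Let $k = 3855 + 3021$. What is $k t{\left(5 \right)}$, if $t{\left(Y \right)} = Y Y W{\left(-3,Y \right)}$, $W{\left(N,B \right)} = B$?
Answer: $859500$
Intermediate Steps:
$k = 6876$
$t{\left(Y \right)} = Y^{3}$ ($t{\left(Y \right)} = Y Y Y = Y^{2} Y = Y^{3}$)
$k t{\left(5 \right)} = 6876 \cdot 5^{3} = 6876 \cdot 125 = 859500$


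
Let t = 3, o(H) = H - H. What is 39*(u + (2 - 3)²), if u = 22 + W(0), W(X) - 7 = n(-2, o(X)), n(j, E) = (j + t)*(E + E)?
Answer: 1170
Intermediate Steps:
o(H) = 0
n(j, E) = 2*E*(3 + j) (n(j, E) = (j + 3)*(E + E) = (3 + j)*(2*E) = 2*E*(3 + j))
W(X) = 7 (W(X) = 7 + 2*0*(3 - 2) = 7 + 2*0*1 = 7 + 0 = 7)
u = 29 (u = 22 + 7 = 29)
39*(u + (2 - 3)²) = 39*(29 + (2 - 3)²) = 39*(29 + (-1)²) = 39*(29 + 1) = 39*30 = 1170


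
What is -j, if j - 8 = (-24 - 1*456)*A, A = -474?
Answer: -227528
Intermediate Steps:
j = 227528 (j = 8 + (-24 - 1*456)*(-474) = 8 + (-24 - 456)*(-474) = 8 - 480*(-474) = 8 + 227520 = 227528)
-j = -1*227528 = -227528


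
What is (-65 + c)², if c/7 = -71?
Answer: 315844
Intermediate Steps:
c = -497 (c = 7*(-71) = -497)
(-65 + c)² = (-65 - 497)² = (-562)² = 315844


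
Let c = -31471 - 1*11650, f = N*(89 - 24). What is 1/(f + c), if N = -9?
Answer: -1/43706 ≈ -2.2880e-5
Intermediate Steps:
f = -585 (f = -9*(89 - 24) = -9*65 = -585)
c = -43121 (c = -31471 - 11650 = -43121)
1/(f + c) = 1/(-585 - 43121) = 1/(-43706) = -1/43706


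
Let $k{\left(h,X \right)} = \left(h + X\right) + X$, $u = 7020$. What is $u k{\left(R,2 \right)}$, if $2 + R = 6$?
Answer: $56160$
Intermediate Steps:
$R = 4$ ($R = -2 + 6 = 4$)
$k{\left(h,X \right)} = h + 2 X$ ($k{\left(h,X \right)} = \left(X + h\right) + X = h + 2 X$)
$u k{\left(R,2 \right)} = 7020 \left(4 + 2 \cdot 2\right) = 7020 \left(4 + 4\right) = 7020 \cdot 8 = 56160$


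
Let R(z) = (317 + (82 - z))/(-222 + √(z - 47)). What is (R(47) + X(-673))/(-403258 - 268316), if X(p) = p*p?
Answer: -50274943/74544714 ≈ -0.67443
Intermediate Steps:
X(p) = p²
R(z) = (399 - z)/(-222 + √(-47 + z))
(R(47) + X(-673))/(-403258 - 268316) = ((399 - 1*47)/(-222 + √(-47 + 47)) + (-673)²)/(-403258 - 268316) = ((399 - 47)/(-222 + √0) + 452929)/(-671574) = (352/(-222 + 0) + 452929)*(-1/671574) = (352/(-222) + 452929)*(-1/671574) = (-1/222*352 + 452929)*(-1/671574) = (-176/111 + 452929)*(-1/671574) = (50274943/111)*(-1/671574) = -50274943/74544714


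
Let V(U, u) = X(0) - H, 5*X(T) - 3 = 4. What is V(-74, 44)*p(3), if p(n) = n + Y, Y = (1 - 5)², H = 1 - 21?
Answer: 2033/5 ≈ 406.60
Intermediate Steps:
X(T) = 7/5 (X(T) = ⅗ + (⅕)*4 = ⅗ + ⅘ = 7/5)
H = -20
Y = 16 (Y = (-4)² = 16)
V(U, u) = 107/5 (V(U, u) = 7/5 - 1*(-20) = 7/5 + 20 = 107/5)
p(n) = 16 + n (p(n) = n + 16 = 16 + n)
V(-74, 44)*p(3) = 107*(16 + 3)/5 = (107/5)*19 = 2033/5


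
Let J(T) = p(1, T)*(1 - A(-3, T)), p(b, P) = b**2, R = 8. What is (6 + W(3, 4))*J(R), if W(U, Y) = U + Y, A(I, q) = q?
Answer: -91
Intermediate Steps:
J(T) = 1 - T (J(T) = 1**2*(1 - T) = 1*(1 - T) = 1 - T)
(6 + W(3, 4))*J(R) = (6 + (3 + 4))*(1 - 1*8) = (6 + 7)*(1 - 8) = 13*(-7) = -91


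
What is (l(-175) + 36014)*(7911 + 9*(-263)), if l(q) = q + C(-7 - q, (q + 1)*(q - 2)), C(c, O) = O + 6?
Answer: 369468792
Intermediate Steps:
C(c, O) = 6 + O
l(q) = 6 + q + (1 + q)*(-2 + q) (l(q) = q + (6 + (q + 1)*(q - 2)) = q + (6 + (1 + q)*(-2 + q)) = 6 + q + (1 + q)*(-2 + q))
(l(-175) + 36014)*(7911 + 9*(-263)) = ((4 + (-175)**2) + 36014)*(7911 + 9*(-263)) = ((4 + 30625) + 36014)*(7911 - 2367) = (30629 + 36014)*5544 = 66643*5544 = 369468792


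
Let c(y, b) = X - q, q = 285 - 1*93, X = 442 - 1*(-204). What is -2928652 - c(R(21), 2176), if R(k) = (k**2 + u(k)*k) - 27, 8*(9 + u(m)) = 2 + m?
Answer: -2929106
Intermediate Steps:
X = 646 (X = 442 + 204 = 646)
u(m) = -35/4 + m/8 (u(m) = -9 + (2 + m)/8 = -9 + (1/4 + m/8) = -35/4 + m/8)
R(k) = -27 + k**2 + k*(-35/4 + k/8) (R(k) = (k**2 + (-35/4 + k/8)*k) - 27 = (k**2 + k*(-35/4 + k/8)) - 27 = -27 + k**2 + k*(-35/4 + k/8))
q = 192 (q = 285 - 93 = 192)
c(y, b) = 454 (c(y, b) = 646 - 1*192 = 646 - 192 = 454)
-2928652 - c(R(21), 2176) = -2928652 - 1*454 = -2928652 - 454 = -2929106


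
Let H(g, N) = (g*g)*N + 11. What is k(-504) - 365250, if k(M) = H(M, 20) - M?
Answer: 4715585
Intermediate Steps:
H(g, N) = 11 + N*g² (H(g, N) = g²*N + 11 = N*g² + 11 = 11 + N*g²)
k(M) = 11 - M + 20*M² (k(M) = (11 + 20*M²) - M = 11 - M + 20*M²)
k(-504) - 365250 = (11 - 1*(-504) + 20*(-504)²) - 365250 = (11 + 504 + 20*254016) - 365250 = (11 + 504 + 5080320) - 365250 = 5080835 - 365250 = 4715585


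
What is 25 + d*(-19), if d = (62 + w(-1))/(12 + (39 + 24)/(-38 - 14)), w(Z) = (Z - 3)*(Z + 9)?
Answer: -5205/187 ≈ -27.834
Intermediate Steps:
w(Z) = (-3 + Z)*(9 + Z)
d = 520/187 (d = (62 + (-27 + (-1)**2 + 6*(-1)))/(12 + (39 + 24)/(-38 - 14)) = (62 + (-27 + 1 - 6))/(12 + 63/(-52)) = (62 - 32)/(12 + 63*(-1/52)) = 30/(12 - 63/52) = 30/(561/52) = 30*(52/561) = 520/187 ≈ 2.7808)
25 + d*(-19) = 25 + (520/187)*(-19) = 25 - 9880/187 = -5205/187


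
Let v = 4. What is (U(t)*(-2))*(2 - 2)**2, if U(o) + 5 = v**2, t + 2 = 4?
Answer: 0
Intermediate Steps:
t = 2 (t = -2 + 4 = 2)
U(o) = 11 (U(o) = -5 + 4**2 = -5 + 16 = 11)
(U(t)*(-2))*(2 - 2)**2 = (11*(-2))*(2 - 2)**2 = -22*0**2 = -22*0 = 0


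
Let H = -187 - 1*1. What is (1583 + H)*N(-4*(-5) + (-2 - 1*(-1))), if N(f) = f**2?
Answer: 503595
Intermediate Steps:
H = -188 (H = -187 - 1 = -188)
(1583 + H)*N(-4*(-5) + (-2 - 1*(-1))) = (1583 - 188)*(-4*(-5) + (-2 - 1*(-1)))**2 = 1395*(20 + (-2 + 1))**2 = 1395*(20 - 1)**2 = 1395*19**2 = 1395*361 = 503595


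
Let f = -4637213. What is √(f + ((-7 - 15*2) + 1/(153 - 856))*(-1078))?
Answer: 7*I*√46368155541/703 ≈ 2144.1*I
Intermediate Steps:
√(f + ((-7 - 15*2) + 1/(153 - 856))*(-1078)) = √(-4637213 + ((-7 - 15*2) + 1/(153 - 856))*(-1078)) = √(-4637213 + ((-7 - 30) + 1/(-703))*(-1078)) = √(-4637213 + (-37 - 1/703)*(-1078)) = √(-4637213 - 26012/703*(-1078)) = √(-4637213 + 28040936/703) = √(-3231919803/703) = 7*I*√46368155541/703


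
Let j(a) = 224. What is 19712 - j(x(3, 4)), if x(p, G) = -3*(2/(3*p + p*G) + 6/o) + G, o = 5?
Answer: 19488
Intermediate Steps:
x(p, G) = -18/5 + G - 6/(3*p + G*p) (x(p, G) = -3*(2/(3*p + p*G) + 6/5) + G = -3*(2/(3*p + G*p) + 6*(⅕)) + G = -3*(2/(3*p + G*p) + 6/5) + G = -3*(6/5 + 2/(3*p + G*p)) + G = (-18/5 - 6/(3*p + G*p)) + G = -18/5 + G - 6/(3*p + G*p))
19712 - j(x(3, 4)) = 19712 - 1*224 = 19712 - 224 = 19488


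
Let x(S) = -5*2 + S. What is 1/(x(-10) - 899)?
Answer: -1/919 ≈ -0.0010881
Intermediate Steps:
x(S) = -10 + S
1/(x(-10) - 899) = 1/((-10 - 10) - 899) = 1/(-20 - 899) = 1/(-919) = -1/919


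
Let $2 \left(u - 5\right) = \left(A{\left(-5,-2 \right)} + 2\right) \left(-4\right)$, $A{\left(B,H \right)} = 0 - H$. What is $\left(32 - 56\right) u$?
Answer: $72$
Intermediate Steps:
$A{\left(B,H \right)} = - H$
$u = -3$ ($u = 5 + \frac{\left(\left(-1\right) \left(-2\right) + 2\right) \left(-4\right)}{2} = 5 + \frac{\left(2 + 2\right) \left(-4\right)}{2} = 5 + \frac{4 \left(-4\right)}{2} = 5 + \frac{1}{2} \left(-16\right) = 5 - 8 = -3$)
$\left(32 - 56\right) u = \left(32 - 56\right) \left(-3\right) = \left(-24\right) \left(-3\right) = 72$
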